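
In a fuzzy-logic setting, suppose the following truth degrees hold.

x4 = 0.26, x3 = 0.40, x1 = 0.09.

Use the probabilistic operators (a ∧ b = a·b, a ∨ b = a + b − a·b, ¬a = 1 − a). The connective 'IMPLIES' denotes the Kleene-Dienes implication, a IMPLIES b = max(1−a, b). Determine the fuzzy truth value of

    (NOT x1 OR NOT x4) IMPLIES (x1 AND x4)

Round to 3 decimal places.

0.023

NOT x1 = 1 − 0.0900 = 0.9100
NOT x4 = 1 − 0.2600 = 0.7400
NOT x1 OR NOT x4 = a + b − a·b on (0.9100, 0.7400) = 0.9766
x1 AND x4 = a·b on (0.0900, 0.2600) = 0.0234
(NOT x1 OR NOT x4) IMPLIES (x1 AND x4)  [Kleene-Dienes: max(1−a, b)] with a=0.9766, b=0.0234 → 0.0234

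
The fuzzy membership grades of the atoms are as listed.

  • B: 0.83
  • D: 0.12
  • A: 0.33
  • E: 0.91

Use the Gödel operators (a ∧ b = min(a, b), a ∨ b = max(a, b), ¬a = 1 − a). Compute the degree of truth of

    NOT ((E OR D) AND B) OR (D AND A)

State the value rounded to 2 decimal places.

E OR D = max(a, b) on (0.91, 0.12) = 0.91
(E OR D) AND B = min(a, b) on (0.91, 0.83) = 0.83
NOT ((E OR D) AND B) = 1 − 0.83 = 0.17
D AND A = min(a, b) on (0.12, 0.33) = 0.12
NOT ((E OR D) AND B) OR (D AND A) = max(a, b) on (0.17, 0.12) = 0.17

0.17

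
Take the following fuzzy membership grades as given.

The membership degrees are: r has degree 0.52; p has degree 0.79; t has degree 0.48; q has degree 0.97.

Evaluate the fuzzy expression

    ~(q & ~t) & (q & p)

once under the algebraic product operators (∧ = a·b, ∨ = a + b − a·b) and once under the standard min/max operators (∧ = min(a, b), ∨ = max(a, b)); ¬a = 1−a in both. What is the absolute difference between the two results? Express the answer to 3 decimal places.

0.100

Under algebraic product:
  ~t = 1 − 0.4800 = 0.5200
  q & ~t = a·b on (0.9700, 0.5200) = 0.5044
  ~(q & ~t) = 1 − 0.5044 = 0.4956
  q & p = a·b on (0.9700, 0.7900) = 0.7663
  ~(q & ~t) & (q & p) = a·b on (0.4956, 0.7663) = 0.3798
  → value = 0.3798
Under standard min/max:
  ~t = 1 − 0.48 = 0.52
  q & ~t = min(a, b) on (0.97, 0.52) = 0.52
  ~(q & ~t) = 1 − 0.52 = 0.48
  q & p = min(a, b) on (0.97, 0.79) = 0.79
  ~(q & ~t) & (q & p) = min(a, b) on (0.48, 0.79) = 0.48
  → value = 0.4800
|0.3798 − 0.4800| = 0.100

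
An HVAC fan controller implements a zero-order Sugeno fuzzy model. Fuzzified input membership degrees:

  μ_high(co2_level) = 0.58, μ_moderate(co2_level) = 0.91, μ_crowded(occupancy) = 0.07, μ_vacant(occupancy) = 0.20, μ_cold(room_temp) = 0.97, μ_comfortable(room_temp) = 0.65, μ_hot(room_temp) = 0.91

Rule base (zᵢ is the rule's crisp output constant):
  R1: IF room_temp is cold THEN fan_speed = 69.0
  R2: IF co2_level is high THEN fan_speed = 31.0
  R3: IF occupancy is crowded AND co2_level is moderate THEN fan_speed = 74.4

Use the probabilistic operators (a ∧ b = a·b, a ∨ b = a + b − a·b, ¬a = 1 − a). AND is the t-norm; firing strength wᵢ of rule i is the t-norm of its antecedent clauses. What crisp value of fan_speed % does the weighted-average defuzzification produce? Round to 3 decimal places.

55.555

R1 (z=69.0): cold=0.97 → w = 0.9700
R2 (z=31.0): high=0.58 → w = 0.5800
R3 (z=74.4): crowded=0.07, moderate=0.91; AND[a·b] → w = 0.0637
Weighted average = (0.9700·69.0 + 0.5800·31.0 + 0.0637·74.4) / (0.9700 + 0.5800 + 0.0637)
  = 89.6493 / 1.6137 = 55.555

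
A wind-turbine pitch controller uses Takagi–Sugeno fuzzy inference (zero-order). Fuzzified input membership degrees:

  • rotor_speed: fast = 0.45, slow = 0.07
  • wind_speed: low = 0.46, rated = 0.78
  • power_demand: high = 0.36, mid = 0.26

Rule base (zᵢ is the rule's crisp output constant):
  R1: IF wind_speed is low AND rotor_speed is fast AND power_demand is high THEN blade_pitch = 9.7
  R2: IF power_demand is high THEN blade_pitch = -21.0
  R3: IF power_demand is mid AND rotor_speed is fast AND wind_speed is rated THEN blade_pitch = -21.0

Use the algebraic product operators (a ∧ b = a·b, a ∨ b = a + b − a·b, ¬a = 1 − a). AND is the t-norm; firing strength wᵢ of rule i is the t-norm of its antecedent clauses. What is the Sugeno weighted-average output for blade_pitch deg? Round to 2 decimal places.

-16.65

R1 (z=9.7): low=0.46, fast=0.45, high=0.36; AND[a·b] → w = 0.0745
R2 (z=-21.0): high=0.36 → w = 0.3600
R3 (z=-21.0): mid=0.26, fast=0.45, rated=0.78; AND[a·b] → w = 0.0913
Weighted average = (0.0745·9.7 + 0.3600·-21.0 + 0.0913·-21.0) / (0.0745 + 0.3600 + 0.0913)
  = -8.7536 / 0.5258 = -16.65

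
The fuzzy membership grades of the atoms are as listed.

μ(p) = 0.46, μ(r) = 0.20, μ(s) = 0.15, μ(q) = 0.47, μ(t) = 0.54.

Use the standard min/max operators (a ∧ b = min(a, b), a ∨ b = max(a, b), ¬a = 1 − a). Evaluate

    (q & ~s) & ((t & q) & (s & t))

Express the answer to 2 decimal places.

0.15

~s = 1 − 0.15 = 0.85
q & ~s = min(a, b) on (0.47, 0.85) = 0.47
t & q = min(a, b) on (0.54, 0.47) = 0.47
s & t = min(a, b) on (0.15, 0.54) = 0.15
(t & q) & (s & t) = min(a, b) on (0.47, 0.15) = 0.15
(q & ~s) & ((t & q) & (s & t)) = min(a, b) on (0.47, 0.15) = 0.15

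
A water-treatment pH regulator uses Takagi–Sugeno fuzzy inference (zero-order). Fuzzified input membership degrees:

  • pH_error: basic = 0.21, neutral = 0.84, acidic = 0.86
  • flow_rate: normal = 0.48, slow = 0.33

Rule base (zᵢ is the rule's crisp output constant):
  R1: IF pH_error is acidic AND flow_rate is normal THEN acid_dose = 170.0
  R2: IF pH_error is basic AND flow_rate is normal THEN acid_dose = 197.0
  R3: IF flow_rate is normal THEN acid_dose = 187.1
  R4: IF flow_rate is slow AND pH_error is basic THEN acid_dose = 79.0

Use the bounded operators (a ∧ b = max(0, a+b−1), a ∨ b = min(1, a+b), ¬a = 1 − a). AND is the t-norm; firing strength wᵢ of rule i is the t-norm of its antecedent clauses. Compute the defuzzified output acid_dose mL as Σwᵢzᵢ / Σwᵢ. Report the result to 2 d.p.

R1 (z=170.0): acidic=0.86, normal=0.48; AND[max(0, a+b−1)] → w = 0.34
R2 (z=197.0): basic=0.21, normal=0.48; AND[max(0, a+b−1)] → w = 0.00
R3 (z=187.1): normal=0.48 → w = 0.48
R4 (z=79.0): slow=0.33, basic=0.21; AND[max(0, a+b−1)] → w = 0.00
Weighted average = (0.34·170.0 + 0.00·197.0 + 0.48·187.1 + 0.00·79.0) / (0.34 + 0.00 + 0.48 + 0.00)
  = 147.6080 / 0.8200 = 180.01

180.01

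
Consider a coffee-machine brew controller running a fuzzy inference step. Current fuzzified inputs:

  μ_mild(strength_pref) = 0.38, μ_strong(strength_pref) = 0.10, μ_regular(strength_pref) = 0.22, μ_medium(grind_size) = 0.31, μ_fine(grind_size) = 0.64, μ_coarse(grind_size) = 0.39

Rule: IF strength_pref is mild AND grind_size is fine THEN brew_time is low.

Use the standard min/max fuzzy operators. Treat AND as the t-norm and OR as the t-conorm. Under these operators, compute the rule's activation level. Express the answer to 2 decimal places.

firing strength: mild=0.38, fine=0.64; AND[min(a, b)] → w = 0.38

0.38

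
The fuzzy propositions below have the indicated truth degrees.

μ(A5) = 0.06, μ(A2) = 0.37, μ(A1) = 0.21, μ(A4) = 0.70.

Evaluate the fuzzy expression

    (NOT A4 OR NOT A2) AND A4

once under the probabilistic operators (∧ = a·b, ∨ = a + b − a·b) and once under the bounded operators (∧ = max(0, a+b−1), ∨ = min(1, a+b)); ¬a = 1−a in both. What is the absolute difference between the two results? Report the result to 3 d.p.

Under probabilistic:
  NOT A4 = 1 − 0.7000 = 0.3000
  NOT A2 = 1 − 0.3700 = 0.6300
  NOT A4 OR NOT A2 = a + b − a·b on (0.3000, 0.6300) = 0.7410
  (NOT A4 OR NOT A2) AND A4 = a·b on (0.7410, 0.7000) = 0.5187
  → value = 0.5187
Under bounded:
  NOT A4 = 1 − 0.70 = 0.30
  NOT A2 = 1 − 0.37 = 0.63
  NOT A4 OR NOT A2 = min(1, a+b) on (0.30, 0.63) = 0.93
  (NOT A4 OR NOT A2) AND A4 = max(0, a+b−1) on (0.93, 0.70) = 0.63
  → value = 0.6300
|0.5187 − 0.6300| = 0.111

0.111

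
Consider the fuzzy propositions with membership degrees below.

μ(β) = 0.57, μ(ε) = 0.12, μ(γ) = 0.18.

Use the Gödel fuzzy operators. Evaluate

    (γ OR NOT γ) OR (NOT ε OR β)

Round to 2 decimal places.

NOT γ = 1 − 0.18 = 0.82
γ OR NOT γ = max(a, b) on (0.18, 0.82) = 0.82
NOT ε = 1 − 0.12 = 0.88
NOT ε OR β = max(a, b) on (0.88, 0.57) = 0.88
(γ OR NOT γ) OR (NOT ε OR β) = max(a, b) on (0.82, 0.88) = 0.88

0.88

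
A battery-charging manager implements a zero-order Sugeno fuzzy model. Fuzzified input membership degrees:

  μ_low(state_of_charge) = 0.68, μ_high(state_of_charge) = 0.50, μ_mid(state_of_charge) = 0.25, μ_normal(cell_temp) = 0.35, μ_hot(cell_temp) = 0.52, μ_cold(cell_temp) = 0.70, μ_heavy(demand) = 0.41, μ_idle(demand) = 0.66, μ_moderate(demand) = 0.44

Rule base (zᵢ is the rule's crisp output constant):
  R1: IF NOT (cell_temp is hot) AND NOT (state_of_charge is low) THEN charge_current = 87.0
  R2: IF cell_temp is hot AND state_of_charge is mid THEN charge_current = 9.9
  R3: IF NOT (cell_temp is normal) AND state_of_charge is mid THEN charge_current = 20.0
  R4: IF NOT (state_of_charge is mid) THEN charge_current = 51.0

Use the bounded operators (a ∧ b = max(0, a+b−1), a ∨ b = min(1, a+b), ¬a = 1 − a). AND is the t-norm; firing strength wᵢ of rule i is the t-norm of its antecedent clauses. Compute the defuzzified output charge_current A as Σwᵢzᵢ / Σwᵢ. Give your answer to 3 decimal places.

R1 (z=87.0): ¬hot=1−0.52=0.48, ¬low=1−0.68=0.32; AND[max(0, a+b−1)] → w = 0.00
R2 (z=9.9): hot=0.52, mid=0.25; AND[max(0, a+b−1)] → w = 0.00
R3 (z=20.0): ¬normal=1−0.35=0.65, mid=0.25; AND[max(0, a+b−1)] → w = 0.00
R4 (z=51.0): ¬mid=1−0.25=0.75 → w = 0.75
Weighted average = (0.00·87.0 + 0.00·9.9 + 0.00·20.0 + 0.75·51.0) / (0.00 + 0.00 + 0.00 + 0.75)
  = 38.2500 / 0.7500 = 51.000

51.000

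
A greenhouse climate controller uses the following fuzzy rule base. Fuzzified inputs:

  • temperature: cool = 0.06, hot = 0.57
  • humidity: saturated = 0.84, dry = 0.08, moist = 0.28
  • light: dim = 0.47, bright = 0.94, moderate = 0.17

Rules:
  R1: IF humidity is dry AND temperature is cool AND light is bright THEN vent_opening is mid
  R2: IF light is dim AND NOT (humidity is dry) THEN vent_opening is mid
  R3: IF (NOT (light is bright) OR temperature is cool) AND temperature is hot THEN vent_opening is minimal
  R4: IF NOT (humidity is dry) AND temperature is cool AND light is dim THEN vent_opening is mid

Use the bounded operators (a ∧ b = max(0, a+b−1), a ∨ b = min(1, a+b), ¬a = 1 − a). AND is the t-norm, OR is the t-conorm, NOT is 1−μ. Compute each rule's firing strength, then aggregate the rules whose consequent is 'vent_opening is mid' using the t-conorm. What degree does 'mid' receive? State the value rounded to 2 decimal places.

0.39

R1: dry=0.08, cool=0.06, bright=0.94; AND[max(0, a+b−1)] → w = 0.00
R2: dim=0.47, ¬dry=1−0.08=0.92; AND[max(0, a+b−1)] → w = 0.39
R3: (¬bright=1−0.94=0.06 OR cool=0.06) = 0.12; AND[max(0, a+b−1)] with hot=0.57 → w = 0.00
R4: ¬dry=1−0.08=0.92, cool=0.06, dim=0.47; AND[max(0, a+b−1)] → w = 0.00
Rules with consequent 'mid': {R1, R2, R4} → strengths 0.00, 0.39, 0.00
Aggregate via t-conorm [min(1, a+b)]: 0.39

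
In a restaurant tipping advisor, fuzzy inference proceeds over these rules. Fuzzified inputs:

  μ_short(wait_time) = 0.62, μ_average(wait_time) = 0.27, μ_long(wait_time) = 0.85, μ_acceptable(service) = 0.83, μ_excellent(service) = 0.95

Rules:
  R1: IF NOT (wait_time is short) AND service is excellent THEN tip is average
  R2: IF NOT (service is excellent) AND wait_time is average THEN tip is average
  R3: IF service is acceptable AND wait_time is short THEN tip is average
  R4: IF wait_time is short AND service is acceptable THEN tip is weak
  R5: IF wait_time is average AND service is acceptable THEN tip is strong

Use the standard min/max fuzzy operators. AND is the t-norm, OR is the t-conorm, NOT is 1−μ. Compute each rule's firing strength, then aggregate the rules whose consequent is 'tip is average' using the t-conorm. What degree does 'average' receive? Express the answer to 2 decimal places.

0.62

R1: ¬short=1−0.62=0.38, excellent=0.95; AND[min(a, b)] → w = 0.38
R2: ¬excellent=1−0.95=0.05, average=0.27; AND[min(a, b)] → w = 0.05
R3: acceptable=0.83, short=0.62; AND[min(a, b)] → w = 0.62
R4: short=0.62, acceptable=0.83; AND[min(a, b)] → w = 0.62
R5: average=0.27, acceptable=0.83; AND[min(a, b)] → w = 0.27
Rules with consequent 'average': {R1, R2, R3} → strengths 0.38, 0.05, 0.62
Aggregate via t-conorm [max(a, b)]: 0.62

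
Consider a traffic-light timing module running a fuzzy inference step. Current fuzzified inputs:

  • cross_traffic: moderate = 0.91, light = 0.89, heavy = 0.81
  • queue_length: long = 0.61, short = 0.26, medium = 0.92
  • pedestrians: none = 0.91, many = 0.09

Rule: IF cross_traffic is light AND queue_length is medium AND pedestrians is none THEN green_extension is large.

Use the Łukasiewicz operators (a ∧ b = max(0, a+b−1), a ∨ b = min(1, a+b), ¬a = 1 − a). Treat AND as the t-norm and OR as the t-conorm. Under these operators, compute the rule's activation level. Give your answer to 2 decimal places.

0.72

firing strength: light=0.89, medium=0.92, none=0.91; AND[max(0, a+b−1)] → w = 0.72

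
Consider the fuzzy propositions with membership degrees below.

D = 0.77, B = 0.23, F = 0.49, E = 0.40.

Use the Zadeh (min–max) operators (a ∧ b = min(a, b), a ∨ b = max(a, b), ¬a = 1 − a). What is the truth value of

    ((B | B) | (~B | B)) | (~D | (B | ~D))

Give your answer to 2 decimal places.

B | B = max(a, b) on (0.23, 0.23) = 0.23
~B = 1 − 0.23 = 0.77
~B | B = max(a, b) on (0.77, 0.23) = 0.77
(B | B) | (~B | B) = max(a, b) on (0.23, 0.77) = 0.77
~D = 1 − 0.77 = 0.23
~D = 1 − 0.77 = 0.23
B | ~D = max(a, b) on (0.23, 0.23) = 0.23
~D | (B | ~D) = max(a, b) on (0.23, 0.23) = 0.23
((B | B) | (~B | B)) | (~D | (B | ~D)) = max(a, b) on (0.77, 0.23) = 0.77

0.77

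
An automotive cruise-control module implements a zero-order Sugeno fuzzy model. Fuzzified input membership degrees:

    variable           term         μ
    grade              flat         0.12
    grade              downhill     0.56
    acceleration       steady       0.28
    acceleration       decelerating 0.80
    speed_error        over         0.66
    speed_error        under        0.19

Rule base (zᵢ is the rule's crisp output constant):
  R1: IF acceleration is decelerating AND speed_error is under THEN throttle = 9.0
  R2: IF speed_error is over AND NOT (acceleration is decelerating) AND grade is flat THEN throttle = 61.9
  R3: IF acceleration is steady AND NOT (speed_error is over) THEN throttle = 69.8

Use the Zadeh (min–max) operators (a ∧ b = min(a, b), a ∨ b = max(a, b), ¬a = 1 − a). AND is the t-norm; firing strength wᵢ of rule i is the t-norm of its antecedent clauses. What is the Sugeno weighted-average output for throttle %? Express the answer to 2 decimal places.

48.61

R1 (z=9.0): decelerating=0.80, under=0.19; AND[min(a, b)] → w = 0.19
R2 (z=61.9): over=0.66, ¬decelerating=1−0.80=0.20, flat=0.12; AND[min(a, b)] → w = 0.12
R3 (z=69.8): steady=0.28, ¬over=1−0.66=0.34; AND[min(a, b)] → w = 0.28
Weighted average = (0.19·9.0 + 0.12·61.9 + 0.28·69.8) / (0.19 + 0.12 + 0.28)
  = 28.6820 / 0.5900 = 48.61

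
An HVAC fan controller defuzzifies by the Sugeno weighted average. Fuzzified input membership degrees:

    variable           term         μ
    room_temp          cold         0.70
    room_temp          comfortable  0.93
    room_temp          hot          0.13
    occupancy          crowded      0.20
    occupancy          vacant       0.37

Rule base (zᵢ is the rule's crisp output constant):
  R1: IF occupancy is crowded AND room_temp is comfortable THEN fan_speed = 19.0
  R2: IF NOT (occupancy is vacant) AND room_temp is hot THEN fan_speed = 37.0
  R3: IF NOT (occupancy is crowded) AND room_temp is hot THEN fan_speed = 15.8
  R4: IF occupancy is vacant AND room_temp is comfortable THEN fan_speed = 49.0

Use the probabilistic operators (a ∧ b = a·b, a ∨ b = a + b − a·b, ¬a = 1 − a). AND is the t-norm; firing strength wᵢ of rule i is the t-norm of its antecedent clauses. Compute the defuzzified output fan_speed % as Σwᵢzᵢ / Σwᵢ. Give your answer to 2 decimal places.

R1 (z=19.0): crowded=0.20, comfortable=0.93; AND[a·b] → w = 0.1860
R2 (z=37.0): ¬vacant=1−0.37=0.63, hot=0.13; AND[a·b] → w = 0.0819
R3 (z=15.8): ¬crowded=1−0.20=0.80, hot=0.13; AND[a·b] → w = 0.1040
R4 (z=49.0): vacant=0.37, comfortable=0.93; AND[a·b] → w = 0.3441
Weighted average = (0.1860·19.0 + 0.0819·37.0 + 0.1040·15.8 + 0.3441·49.0) / (0.1860 + 0.0819 + 0.1040 + 0.3441)
  = 25.0684 / 0.7160 = 35.01

35.01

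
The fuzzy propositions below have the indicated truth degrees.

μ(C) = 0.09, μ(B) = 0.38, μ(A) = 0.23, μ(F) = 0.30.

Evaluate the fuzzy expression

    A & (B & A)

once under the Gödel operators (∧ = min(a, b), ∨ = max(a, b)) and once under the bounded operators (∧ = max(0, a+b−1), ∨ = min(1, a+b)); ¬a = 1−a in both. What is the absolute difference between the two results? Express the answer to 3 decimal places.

0.230

Under Gödel:
  B & A = min(a, b) on (0.38, 0.23) = 0.23
  A & (B & A) = min(a, b) on (0.23, 0.23) = 0.23
  → value = 0.2300
Under bounded:
  B & A = max(0, a+b−1) on (0.38, 0.23) = 0.00
  A & (B & A) = max(0, a+b−1) on (0.23, 0.00) = 0.00
  → value = 0.0000
|0.2300 − 0.0000| = 0.230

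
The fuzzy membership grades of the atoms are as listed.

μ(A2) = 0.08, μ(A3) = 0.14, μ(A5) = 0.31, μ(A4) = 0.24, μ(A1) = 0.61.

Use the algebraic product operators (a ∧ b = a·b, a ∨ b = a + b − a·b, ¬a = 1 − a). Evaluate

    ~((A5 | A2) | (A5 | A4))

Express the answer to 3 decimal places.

A5 | A2 = a + b − a·b on (0.3100, 0.0800) = 0.3652
A5 | A4 = a + b − a·b on (0.3100, 0.2400) = 0.4756
(A5 | A2) | (A5 | A4) = a + b − a·b on (0.3652, 0.4756) = 0.6671
~((A5 | A2) | (A5 | A4)) = 1 − 0.6671 = 0.3329

0.333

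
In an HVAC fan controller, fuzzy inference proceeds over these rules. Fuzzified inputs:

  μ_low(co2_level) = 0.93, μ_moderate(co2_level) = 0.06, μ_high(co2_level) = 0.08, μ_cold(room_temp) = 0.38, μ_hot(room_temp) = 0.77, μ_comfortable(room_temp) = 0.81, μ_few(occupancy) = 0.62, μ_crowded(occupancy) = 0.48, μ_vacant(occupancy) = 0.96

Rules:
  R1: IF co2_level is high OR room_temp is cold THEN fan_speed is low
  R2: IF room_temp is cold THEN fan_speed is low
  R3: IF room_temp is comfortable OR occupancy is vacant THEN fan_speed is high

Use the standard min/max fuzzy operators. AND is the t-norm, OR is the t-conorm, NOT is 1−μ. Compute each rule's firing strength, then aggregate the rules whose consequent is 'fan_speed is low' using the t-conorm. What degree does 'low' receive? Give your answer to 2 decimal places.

R1: high=0.08, cold=0.38; OR[max(a, b)] → w = 0.38
R2: cold=0.38 → w = 0.38
R3: comfortable=0.81, vacant=0.96; OR[max(a, b)] → w = 0.96
Rules with consequent 'low': {R1, R2} → strengths 0.38, 0.38
Aggregate via t-conorm [max(a, b)]: 0.38

0.38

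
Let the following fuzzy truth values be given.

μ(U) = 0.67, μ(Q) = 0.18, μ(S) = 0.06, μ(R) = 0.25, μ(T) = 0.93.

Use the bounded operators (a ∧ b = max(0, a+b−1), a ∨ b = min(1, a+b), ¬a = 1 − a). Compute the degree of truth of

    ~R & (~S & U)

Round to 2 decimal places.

~R = 1 − 0.25 = 0.75
~S = 1 − 0.06 = 0.94
~S & U = max(0, a+b−1) on (0.94, 0.67) = 0.61
~R & (~S & U) = max(0, a+b−1) on (0.75, 0.61) = 0.36

0.36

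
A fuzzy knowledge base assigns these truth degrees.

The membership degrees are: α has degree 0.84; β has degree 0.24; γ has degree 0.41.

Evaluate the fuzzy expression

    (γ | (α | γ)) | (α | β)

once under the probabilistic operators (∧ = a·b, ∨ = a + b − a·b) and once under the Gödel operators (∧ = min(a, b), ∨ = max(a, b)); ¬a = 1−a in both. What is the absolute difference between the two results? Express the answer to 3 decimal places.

Under probabilistic:
  α | γ = a + b − a·b on (0.8400, 0.4100) = 0.9056
  γ | (α | γ) = a + b − a·b on (0.4100, 0.9056) = 0.9443
  α | β = a + b − a·b on (0.8400, 0.2400) = 0.8784
  (γ | (α | γ)) | (α | β) = a + b − a·b on (0.9443, 0.8784) = 0.9932
  → value = 0.9932
Under Gödel:
  α | γ = max(a, b) on (0.84, 0.41) = 0.84
  γ | (α | γ) = max(a, b) on (0.41, 0.84) = 0.84
  α | β = max(a, b) on (0.84, 0.24) = 0.84
  (γ | (α | γ)) | (α | β) = max(a, b) on (0.84, 0.84) = 0.84
  → value = 0.8400
|0.9932 − 0.8400| = 0.153

0.153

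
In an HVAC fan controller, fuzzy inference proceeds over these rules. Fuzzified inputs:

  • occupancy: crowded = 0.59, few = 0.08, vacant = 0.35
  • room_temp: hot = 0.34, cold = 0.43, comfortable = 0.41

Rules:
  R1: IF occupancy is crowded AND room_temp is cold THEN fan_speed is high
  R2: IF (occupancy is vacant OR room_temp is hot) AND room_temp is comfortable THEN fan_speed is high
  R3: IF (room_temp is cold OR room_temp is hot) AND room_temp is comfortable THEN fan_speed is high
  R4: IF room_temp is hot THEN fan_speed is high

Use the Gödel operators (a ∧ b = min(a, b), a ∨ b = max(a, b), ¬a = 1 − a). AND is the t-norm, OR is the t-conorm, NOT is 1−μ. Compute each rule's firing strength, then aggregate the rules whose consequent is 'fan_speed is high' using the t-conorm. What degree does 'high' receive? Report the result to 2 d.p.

0.43

R1: crowded=0.59, cold=0.43; AND[min(a, b)] → w = 0.43
R2: (vacant=0.35 OR hot=0.34) = 0.35; AND[min(a, b)] with comfortable=0.41 → w = 0.35
R3: (cold=0.43 OR hot=0.34) = 0.43; AND[min(a, b)] with comfortable=0.41 → w = 0.41
R4: hot=0.34 → w = 0.34
Rules with consequent 'high': {R1, R2, R3, R4} → strengths 0.43, 0.35, 0.41, 0.34
Aggregate via t-conorm [max(a, b)]: 0.43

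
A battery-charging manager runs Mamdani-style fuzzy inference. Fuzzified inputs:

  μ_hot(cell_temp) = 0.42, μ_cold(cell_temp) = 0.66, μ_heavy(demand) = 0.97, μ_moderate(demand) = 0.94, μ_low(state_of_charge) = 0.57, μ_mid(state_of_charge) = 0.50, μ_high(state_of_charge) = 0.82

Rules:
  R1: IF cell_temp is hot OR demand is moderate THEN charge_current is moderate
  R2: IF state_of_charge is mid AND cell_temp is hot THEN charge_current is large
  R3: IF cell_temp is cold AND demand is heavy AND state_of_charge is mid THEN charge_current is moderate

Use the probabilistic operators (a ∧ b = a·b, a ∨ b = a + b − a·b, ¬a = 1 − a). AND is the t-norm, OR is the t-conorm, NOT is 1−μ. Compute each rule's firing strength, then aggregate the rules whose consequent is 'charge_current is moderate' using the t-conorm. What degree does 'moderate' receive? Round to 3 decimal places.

R1: hot=0.42, moderate=0.94; OR[a + b − a·b] → w = 0.9652
R2: mid=0.50, hot=0.42; AND[a·b] → w = 0.2100
R3: cold=0.66, heavy=0.97, mid=0.50; AND[a·b] → w = 0.3201
Rules with consequent 'moderate': {R1, R3} → strengths 0.9652, 0.3201
Aggregate via t-conorm [a + b − a·b]: 0.9763

0.976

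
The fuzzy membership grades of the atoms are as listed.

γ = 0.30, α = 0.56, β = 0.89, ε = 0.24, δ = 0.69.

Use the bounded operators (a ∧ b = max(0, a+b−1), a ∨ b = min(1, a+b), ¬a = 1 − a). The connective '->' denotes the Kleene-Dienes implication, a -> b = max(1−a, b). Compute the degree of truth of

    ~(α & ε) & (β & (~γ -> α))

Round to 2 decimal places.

α & ε = max(0, a+b−1) on (0.56, 0.24) = 0.00
~(α & ε) = 1 − 0.00 = 1.00
~γ = 1 − 0.30 = 0.70
~γ -> α  [Kleene-Dienes: max(1−a, b)] with a=0.70, b=0.56 → 0.56
β & (~γ -> α) = max(0, a+b−1) on (0.89, 0.56) = 0.45
~(α & ε) & (β & (~γ -> α)) = max(0, a+b−1) on (1.00, 0.45) = 0.45

0.45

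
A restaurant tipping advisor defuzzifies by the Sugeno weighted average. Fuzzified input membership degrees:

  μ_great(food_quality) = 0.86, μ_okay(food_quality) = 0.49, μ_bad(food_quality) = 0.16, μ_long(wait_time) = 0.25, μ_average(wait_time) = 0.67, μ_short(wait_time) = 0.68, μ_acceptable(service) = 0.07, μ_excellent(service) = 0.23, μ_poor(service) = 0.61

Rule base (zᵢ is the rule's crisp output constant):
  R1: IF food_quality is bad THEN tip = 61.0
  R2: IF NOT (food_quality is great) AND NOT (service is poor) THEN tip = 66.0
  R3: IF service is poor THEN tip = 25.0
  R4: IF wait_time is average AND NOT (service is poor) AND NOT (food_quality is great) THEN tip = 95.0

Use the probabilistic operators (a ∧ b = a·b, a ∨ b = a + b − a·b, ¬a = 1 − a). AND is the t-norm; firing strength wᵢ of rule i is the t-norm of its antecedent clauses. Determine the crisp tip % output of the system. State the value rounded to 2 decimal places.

37.26

R1 (z=61.0): bad=0.16 → w = 0.1600
R2 (z=66.0): ¬great=1−0.86=0.14, ¬poor=1−0.61=0.39; AND[a·b] → w = 0.0546
R3 (z=25.0): poor=0.61 → w = 0.6100
R4 (z=95.0): average=0.67, ¬poor=1−0.61=0.39, ¬great=1−0.86=0.14; AND[a·b] → w = 0.0366
Weighted average = (0.1600·61.0 + 0.0546·66.0 + 0.6100·25.0 + 0.0366·95.0) / (0.1600 + 0.0546 + 0.6100 + 0.0366)
  = 32.0889 / 0.8612 = 37.26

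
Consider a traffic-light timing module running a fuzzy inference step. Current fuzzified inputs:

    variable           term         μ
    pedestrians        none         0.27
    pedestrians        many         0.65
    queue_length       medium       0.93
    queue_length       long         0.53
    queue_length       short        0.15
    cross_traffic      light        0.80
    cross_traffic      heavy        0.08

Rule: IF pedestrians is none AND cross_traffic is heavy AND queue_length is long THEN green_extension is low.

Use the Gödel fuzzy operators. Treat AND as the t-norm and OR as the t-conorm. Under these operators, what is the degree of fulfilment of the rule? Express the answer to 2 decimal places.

0.08

firing strength: none=0.27, heavy=0.08, long=0.53; AND[min(a, b)] → w = 0.08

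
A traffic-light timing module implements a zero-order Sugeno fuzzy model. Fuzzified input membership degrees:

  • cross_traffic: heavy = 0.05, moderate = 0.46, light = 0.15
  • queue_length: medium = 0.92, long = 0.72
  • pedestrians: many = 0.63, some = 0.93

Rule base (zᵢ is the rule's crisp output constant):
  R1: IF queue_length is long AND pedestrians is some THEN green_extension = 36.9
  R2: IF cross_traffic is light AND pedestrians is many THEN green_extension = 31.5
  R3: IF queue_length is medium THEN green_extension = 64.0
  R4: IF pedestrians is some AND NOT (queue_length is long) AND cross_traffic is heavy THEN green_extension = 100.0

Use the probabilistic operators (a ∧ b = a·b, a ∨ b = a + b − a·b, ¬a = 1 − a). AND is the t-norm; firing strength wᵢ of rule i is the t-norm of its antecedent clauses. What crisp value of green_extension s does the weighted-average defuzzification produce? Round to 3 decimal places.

R1 (z=36.9): long=0.72, some=0.93; AND[a·b] → w = 0.6696
R2 (z=31.5): light=0.15, many=0.63; AND[a·b] → w = 0.0945
R3 (z=64.0): medium=0.92 → w = 0.9200
R4 (z=100.0): some=0.93, ¬long=1−0.72=0.28, heavy=0.05; AND[a·b] → w = 0.0130
Weighted average = (0.6696·36.9 + 0.0945·31.5 + 0.9200·64.0 + 0.0130·100.0) / (0.6696 + 0.0945 + 0.9200 + 0.0130)
  = 87.8670 / 1.6971 = 51.774

51.774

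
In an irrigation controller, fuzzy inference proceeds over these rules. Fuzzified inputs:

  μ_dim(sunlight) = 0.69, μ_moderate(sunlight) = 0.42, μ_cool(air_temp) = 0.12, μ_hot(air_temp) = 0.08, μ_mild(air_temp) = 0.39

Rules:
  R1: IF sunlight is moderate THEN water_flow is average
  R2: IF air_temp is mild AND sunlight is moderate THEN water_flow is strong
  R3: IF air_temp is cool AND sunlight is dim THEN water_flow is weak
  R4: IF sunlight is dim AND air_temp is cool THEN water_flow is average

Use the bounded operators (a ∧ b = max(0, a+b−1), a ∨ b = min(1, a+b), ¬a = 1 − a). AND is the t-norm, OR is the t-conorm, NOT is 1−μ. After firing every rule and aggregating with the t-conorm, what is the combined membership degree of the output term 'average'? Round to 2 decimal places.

0.42

R1: moderate=0.42 → w = 0.42
R2: mild=0.39, moderate=0.42; AND[max(0, a+b−1)] → w = 0.00
R3: cool=0.12, dim=0.69; AND[max(0, a+b−1)] → w = 0.00
R4: dim=0.69, cool=0.12; AND[max(0, a+b−1)] → w = 0.00
Rules with consequent 'average': {R1, R4} → strengths 0.42, 0.00
Aggregate via t-conorm [min(1, a+b)]: 0.42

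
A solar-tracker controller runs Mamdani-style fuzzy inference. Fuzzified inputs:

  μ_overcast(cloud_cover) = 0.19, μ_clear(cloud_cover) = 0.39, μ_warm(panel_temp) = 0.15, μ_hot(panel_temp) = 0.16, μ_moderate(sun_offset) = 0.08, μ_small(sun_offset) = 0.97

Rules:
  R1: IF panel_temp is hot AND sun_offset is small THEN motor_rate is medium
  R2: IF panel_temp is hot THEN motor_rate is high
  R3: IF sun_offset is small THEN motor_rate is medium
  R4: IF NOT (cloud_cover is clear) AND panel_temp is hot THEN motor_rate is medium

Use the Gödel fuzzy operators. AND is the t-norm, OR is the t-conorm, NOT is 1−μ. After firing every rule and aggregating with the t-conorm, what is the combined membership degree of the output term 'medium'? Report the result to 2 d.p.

R1: hot=0.16, small=0.97; AND[min(a, b)] → w = 0.16
R2: hot=0.16 → w = 0.16
R3: small=0.97 → w = 0.97
R4: ¬clear=1−0.39=0.61, hot=0.16; AND[min(a, b)] → w = 0.16
Rules with consequent 'medium': {R1, R3, R4} → strengths 0.16, 0.97, 0.16
Aggregate via t-conorm [max(a, b)]: 0.97

0.97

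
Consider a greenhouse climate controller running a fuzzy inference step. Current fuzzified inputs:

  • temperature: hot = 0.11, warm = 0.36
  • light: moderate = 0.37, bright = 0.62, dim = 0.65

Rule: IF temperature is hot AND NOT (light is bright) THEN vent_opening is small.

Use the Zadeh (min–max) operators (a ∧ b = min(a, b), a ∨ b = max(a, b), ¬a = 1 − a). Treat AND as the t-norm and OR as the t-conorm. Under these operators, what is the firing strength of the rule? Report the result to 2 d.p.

0.11

firing strength: hot=0.11, ¬bright=1−0.62=0.38; AND[min(a, b)] → w = 0.11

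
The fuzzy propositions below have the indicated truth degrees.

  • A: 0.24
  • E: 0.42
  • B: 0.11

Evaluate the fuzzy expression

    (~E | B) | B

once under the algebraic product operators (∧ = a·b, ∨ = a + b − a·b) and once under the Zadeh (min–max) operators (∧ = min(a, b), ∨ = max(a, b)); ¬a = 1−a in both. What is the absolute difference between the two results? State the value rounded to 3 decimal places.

0.087

Under algebraic product:
  ~E = 1 − 0.4200 = 0.5800
  ~E | B = a + b − a·b on (0.5800, 0.1100) = 0.6262
  (~E | B) | B = a + b − a·b on (0.6262, 0.1100) = 0.6673
  → value = 0.6673
Under Zadeh (min–max):
  ~E = 1 − 0.42 = 0.58
  ~E | B = max(a, b) on (0.58, 0.11) = 0.58
  (~E | B) | B = max(a, b) on (0.58, 0.11) = 0.58
  → value = 0.5800
|0.6673 − 0.5800| = 0.087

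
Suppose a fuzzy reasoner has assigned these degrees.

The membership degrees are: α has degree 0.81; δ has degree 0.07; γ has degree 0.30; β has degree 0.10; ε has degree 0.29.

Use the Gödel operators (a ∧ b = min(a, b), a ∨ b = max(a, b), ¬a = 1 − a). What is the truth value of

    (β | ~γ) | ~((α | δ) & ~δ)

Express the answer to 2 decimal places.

~γ = 1 − 0.30 = 0.70
β | ~γ = max(a, b) on (0.10, 0.70) = 0.70
α | δ = max(a, b) on (0.81, 0.07) = 0.81
~δ = 1 − 0.07 = 0.93
(α | δ) & ~δ = min(a, b) on (0.81, 0.93) = 0.81
~((α | δ) & ~δ) = 1 − 0.81 = 0.19
(β | ~γ) | ~((α | δ) & ~δ) = max(a, b) on (0.70, 0.19) = 0.70

0.70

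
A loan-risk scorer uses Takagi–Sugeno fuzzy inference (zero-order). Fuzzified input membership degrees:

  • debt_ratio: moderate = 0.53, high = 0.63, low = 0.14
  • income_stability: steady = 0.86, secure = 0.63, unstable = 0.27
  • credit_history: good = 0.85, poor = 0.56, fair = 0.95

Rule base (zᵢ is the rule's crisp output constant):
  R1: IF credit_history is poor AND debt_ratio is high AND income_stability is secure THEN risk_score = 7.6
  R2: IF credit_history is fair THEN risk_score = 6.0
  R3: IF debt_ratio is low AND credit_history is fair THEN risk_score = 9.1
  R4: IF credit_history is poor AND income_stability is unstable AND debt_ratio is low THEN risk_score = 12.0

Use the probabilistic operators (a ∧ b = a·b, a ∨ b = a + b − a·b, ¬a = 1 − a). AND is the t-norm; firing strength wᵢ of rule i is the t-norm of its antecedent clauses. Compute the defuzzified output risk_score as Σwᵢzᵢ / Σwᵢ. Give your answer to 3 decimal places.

6.675

R1 (z=7.6): poor=0.56, high=0.63, secure=0.63; AND[a·b] → w = 0.2223
R2 (z=6.0): fair=0.95 → w = 0.9500
R3 (z=9.1): low=0.14, fair=0.95; AND[a·b] → w = 0.1330
R4 (z=12.0): poor=0.56, unstable=0.27, low=0.14; AND[a·b] → w = 0.0212
Weighted average = (0.2223·7.6 + 0.9500·6.0 + 0.1330·9.1 + 0.0212·12.0) / (0.2223 + 0.9500 + 0.1330 + 0.0212)
  = 8.8535 / 1.3264 = 6.675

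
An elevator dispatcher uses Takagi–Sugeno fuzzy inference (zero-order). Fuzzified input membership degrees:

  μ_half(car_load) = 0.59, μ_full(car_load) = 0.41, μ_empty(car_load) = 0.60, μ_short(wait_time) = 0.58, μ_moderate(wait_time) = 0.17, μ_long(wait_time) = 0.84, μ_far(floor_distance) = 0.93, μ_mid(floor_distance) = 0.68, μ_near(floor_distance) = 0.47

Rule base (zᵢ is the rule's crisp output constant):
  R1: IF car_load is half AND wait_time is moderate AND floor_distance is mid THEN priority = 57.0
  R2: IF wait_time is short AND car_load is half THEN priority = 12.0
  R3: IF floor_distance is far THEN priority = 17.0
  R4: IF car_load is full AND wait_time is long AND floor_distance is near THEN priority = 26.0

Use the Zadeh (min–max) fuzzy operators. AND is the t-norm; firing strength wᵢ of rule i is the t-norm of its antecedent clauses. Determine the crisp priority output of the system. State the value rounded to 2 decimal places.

20.63

R1 (z=57.0): half=0.59, moderate=0.17, mid=0.68; AND[min(a, b)] → w = 0.17
R2 (z=12.0): short=0.58, half=0.59; AND[min(a, b)] → w = 0.58
R3 (z=17.0): far=0.93 → w = 0.93
R4 (z=26.0): full=0.41, long=0.84, near=0.47; AND[min(a, b)] → w = 0.41
Weighted average = (0.17·57.0 + 0.58·12.0 + 0.93·17.0 + 0.41·26.0) / (0.17 + 0.58 + 0.93 + 0.41)
  = 43.1200 / 2.0900 = 20.63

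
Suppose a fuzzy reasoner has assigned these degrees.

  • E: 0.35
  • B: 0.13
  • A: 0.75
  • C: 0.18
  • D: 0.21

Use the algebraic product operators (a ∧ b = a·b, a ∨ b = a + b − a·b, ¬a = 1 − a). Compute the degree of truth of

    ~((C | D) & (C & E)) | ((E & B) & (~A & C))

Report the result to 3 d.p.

C | D = a + b − a·b on (0.1800, 0.2100) = 0.3522
C & E = a·b on (0.1800, 0.3500) = 0.0630
(C | D) & (C & E) = a·b on (0.3522, 0.0630) = 0.0222
~((C | D) & (C & E)) = 1 − 0.0222 = 0.9778
E & B = a·b on (0.3500, 0.1300) = 0.0455
~A = 1 − 0.7500 = 0.2500
~A & C = a·b on (0.2500, 0.1800) = 0.0450
(E & B) & (~A & C) = a·b on (0.0455, 0.0450) = 0.0020
~((C | D) & (C & E)) | ((E & B) & (~A & C)) = a + b − a·b on (0.9778, 0.0020) = 0.9779

0.978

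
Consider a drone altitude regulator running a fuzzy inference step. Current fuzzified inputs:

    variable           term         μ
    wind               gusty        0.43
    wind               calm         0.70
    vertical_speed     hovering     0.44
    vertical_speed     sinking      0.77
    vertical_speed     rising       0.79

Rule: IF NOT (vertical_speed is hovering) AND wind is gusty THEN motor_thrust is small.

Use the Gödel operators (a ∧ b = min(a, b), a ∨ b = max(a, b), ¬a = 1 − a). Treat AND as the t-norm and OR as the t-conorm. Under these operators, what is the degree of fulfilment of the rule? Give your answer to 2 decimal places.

firing strength: ¬hovering=1−0.44=0.56, gusty=0.43; AND[min(a, b)] → w = 0.43

0.43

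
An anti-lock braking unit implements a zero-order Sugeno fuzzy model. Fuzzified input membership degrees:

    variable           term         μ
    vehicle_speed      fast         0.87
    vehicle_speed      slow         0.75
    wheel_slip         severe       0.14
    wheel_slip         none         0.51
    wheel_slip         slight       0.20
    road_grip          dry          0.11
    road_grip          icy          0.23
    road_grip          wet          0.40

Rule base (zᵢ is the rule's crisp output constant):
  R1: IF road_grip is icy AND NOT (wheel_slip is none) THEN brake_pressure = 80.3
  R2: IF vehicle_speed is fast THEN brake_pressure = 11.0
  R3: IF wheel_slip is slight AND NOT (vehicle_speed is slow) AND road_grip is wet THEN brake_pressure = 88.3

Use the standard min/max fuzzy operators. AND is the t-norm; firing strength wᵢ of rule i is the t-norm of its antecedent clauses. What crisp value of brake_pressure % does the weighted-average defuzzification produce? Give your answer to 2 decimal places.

35.15

R1 (z=80.3): icy=0.23, ¬none=1−0.51=0.49; AND[min(a, b)] → w = 0.23
R2 (z=11.0): fast=0.87 → w = 0.87
R3 (z=88.3): slight=0.20, ¬slow=1−0.75=0.25, wet=0.40; AND[min(a, b)] → w = 0.20
Weighted average = (0.23·80.3 + 0.87·11.0 + 0.20·88.3) / (0.23 + 0.87 + 0.20)
  = 45.6990 / 1.3000 = 35.15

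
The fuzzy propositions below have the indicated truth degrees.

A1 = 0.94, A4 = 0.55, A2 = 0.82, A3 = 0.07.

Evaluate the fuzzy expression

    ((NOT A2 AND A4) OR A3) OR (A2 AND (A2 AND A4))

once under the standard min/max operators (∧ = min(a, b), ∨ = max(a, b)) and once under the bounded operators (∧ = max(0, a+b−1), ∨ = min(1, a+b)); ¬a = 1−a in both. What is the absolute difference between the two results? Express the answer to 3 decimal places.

0.290

Under standard min/max:
  NOT A2 = 1 − 0.82 = 0.18
  NOT A2 AND A4 = min(a, b) on (0.18, 0.55) = 0.18
  (NOT A2 AND A4) OR A3 = max(a, b) on (0.18, 0.07) = 0.18
  A2 AND A4 = min(a, b) on (0.82, 0.55) = 0.55
  A2 AND (A2 AND A4) = min(a, b) on (0.82, 0.55) = 0.55
  ((NOT A2 AND A4) OR A3) OR (A2 AND (A2 AND A4)) = max(a, b) on (0.18, 0.55) = 0.55
  → value = 0.5500
Under bounded:
  NOT A2 = 1 − 0.82 = 0.18
  NOT A2 AND A4 = max(0, a+b−1) on (0.18, 0.55) = 0.00
  (NOT A2 AND A4) OR A3 = min(1, a+b) on (0.00, 0.07) = 0.07
  A2 AND A4 = max(0, a+b−1) on (0.82, 0.55) = 0.37
  A2 AND (A2 AND A4) = max(0, a+b−1) on (0.82, 0.37) = 0.19
  ((NOT A2 AND A4) OR A3) OR (A2 AND (A2 AND A4)) = min(1, a+b) on (0.07, 0.19) = 0.26
  → value = 0.2600
|0.5500 − 0.2600| = 0.290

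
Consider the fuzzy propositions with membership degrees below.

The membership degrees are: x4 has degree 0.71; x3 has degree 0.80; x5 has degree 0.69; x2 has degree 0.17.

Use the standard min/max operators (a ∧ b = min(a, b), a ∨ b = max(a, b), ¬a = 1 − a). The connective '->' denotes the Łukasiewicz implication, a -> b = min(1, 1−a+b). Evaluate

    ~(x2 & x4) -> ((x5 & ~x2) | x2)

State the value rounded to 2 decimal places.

x2 & x4 = min(a, b) on (0.17, 0.71) = 0.17
~(x2 & x4) = 1 − 0.17 = 0.83
~x2 = 1 − 0.17 = 0.83
x5 & ~x2 = min(a, b) on (0.69, 0.83) = 0.69
(x5 & ~x2) | x2 = max(a, b) on (0.69, 0.17) = 0.69
~(x2 & x4) -> ((x5 & ~x2) | x2)  [Łukasiewicz: min(1, 1−a+b)] with a=0.83, b=0.69 → 0.86

0.86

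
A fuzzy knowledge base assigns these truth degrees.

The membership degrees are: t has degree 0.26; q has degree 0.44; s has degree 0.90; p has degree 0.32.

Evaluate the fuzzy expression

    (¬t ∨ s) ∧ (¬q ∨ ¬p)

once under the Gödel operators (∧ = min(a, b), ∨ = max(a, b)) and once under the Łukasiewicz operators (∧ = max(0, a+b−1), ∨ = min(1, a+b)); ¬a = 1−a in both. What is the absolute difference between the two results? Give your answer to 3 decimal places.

Under Gödel:
  ¬t = 1 − 0.26 = 0.74
  ¬t ∨ s = max(a, b) on (0.74, 0.90) = 0.90
  ¬q = 1 − 0.44 = 0.56
  ¬p = 1 − 0.32 = 0.68
  ¬q ∨ ¬p = max(a, b) on (0.56, 0.68) = 0.68
  (¬t ∨ s) ∧ (¬q ∨ ¬p) = min(a, b) on (0.90, 0.68) = 0.68
  → value = 0.6800
Under Łukasiewicz:
  ¬t = 1 − 0.26 = 0.74
  ¬t ∨ s = min(1, a+b) on (0.74, 0.90) = 1.00
  ¬q = 1 − 0.44 = 0.56
  ¬p = 1 − 0.32 = 0.68
  ¬q ∨ ¬p = min(1, a+b) on (0.56, 0.68) = 1.00
  (¬t ∨ s) ∧ (¬q ∨ ¬p) = max(0, a+b−1) on (1.00, 1.00) = 1.00
  → value = 1.0000
|0.6800 − 1.0000| = 0.320

0.320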